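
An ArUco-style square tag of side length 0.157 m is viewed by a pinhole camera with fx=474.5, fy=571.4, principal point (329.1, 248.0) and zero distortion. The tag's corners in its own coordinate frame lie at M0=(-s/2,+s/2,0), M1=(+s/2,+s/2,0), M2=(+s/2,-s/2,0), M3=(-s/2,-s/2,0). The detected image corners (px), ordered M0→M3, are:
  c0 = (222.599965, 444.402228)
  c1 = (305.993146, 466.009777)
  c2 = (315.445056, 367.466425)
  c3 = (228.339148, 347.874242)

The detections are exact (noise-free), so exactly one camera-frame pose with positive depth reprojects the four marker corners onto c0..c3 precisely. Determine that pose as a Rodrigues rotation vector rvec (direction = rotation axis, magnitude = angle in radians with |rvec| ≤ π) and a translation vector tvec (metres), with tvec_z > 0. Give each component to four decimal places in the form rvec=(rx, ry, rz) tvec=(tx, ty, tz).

Intrinsics K: fx=474.5, fy=571.4, cx=329.1, cy=248.0
Marker side s = 0.157 m; corners in marker frame (Z=0):
  M0 = (-0.0785, +0.0785, 0)
  M1 = (+0.0785, +0.0785, 0)
  M2 = (+0.0785, -0.0785, 0)
  M3 = (-0.0785, -0.0785, 0)
Detected image corners:
  c0 = (222.599965, 444.402228) px
  c1 = (305.993146, 466.009777) px
  c2 = (315.445056, 367.466425) px
  c3 = (228.339148, 347.874242) px
Planar DLT: solve 8×8 A·h = b for H (H[2,2]=1):
  H  [+492.69958 +21.70322 +267.39193]
  H  [+55.46492 +727.13648 +407.28550]
  H  [-0.18668 +0.26076 +1.00000]
B = K⁻¹H; ‖b₁‖=1.195996, ‖b₂‖=1.195996; λ = 2/(‖b₁‖+‖b₂‖) = 0.836123, sign → tz>0 ⇒ λ=+0.836123
r₁ = λ·B[:,0] = (+0.97645,+0.14891,-0.15609); r₂ = λ·B[:,1] = (-0.11298,+0.96938,+0.21803)
r₃ = r₁×r₂ = (+0.18378,-0.19526,+0.96338); SVD([r₁ r₂ r₃]) → R = UVᵀ:
  R  [+0.97645 -0.11298 +0.18378]
  R  [+0.14891 +0.96938 -0.19526]
  R  [-0.15609 +0.21803 +0.96338]
t = (-0.10874, +0.23308, +0.83612) m
tr R = 2.909213; θ = arccos((tr R − 1)/2) = 0.302460 rad = 17.330°
axis k = ((R−Rᵀ)₃₂, (R−Rᵀ)₁₃, (R−Rᵀ)₂₁) / (2 sinθ) = (+0.693747, +0.570501, +0.439596)
rvec = θ·k = (+0.209831, +0.172554, +0.132960)

rvec=(0.2098, 0.1726, 0.1330) tvec=(-0.1087, 0.2331, 0.8361)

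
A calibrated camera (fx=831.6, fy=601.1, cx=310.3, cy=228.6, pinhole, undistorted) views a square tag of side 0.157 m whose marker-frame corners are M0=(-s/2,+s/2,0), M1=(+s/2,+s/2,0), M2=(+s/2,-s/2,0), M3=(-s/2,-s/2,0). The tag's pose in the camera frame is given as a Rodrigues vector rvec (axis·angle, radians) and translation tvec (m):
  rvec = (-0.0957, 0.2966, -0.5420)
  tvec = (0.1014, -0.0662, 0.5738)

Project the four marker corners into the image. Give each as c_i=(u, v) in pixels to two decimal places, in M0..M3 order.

Intrinsics K: fx=831.6, fy=601.1, cx=310.3, cy=228.6
Marker side s = 0.157 m; corners in marker frame (Z=0):
  M0 = (-0.0785, +0.0785, 0)
  M1 = (+0.0785, +0.0785, 0)
  M2 = (+0.0785, -0.0785, 0)
  M3 = (-0.0785, -0.0785, 0)
rvec = (-0.0957, 0.2966, -0.5420), |rvec| = θ = 0.62522 rad = 35.822°
Rodrigues: sinθ=0.58527, 1−cosθ=0.18916; R = I + sinθ·[k]× + (1−cosθ)·[k]×²:
    [+0.81527 +0.49364 +0.30275]
    [-0.52111 +0.85341 +0.01179]
    [-0.25255 -0.16738 +0.95300]
t = (0.1014, -0.0662, 0.5738) m
M0: Pc = R·M0+t = (+0.07615, +0.04170, +0.58049); u = 831.6·(+0.07615)/0.58049 + 310.3 = 419.3946, v = 601.1·(+0.04170)/0.58049 + 228.6 = 271.7805
M1: Pc = R·M1+t = (+0.20415, -0.04011, +0.54084); u = 831.6·(+0.20415)/0.54084 + 310.3 = 624.2040, v = 601.1·(-0.04011)/0.54084 + 228.6 = 184.0156
M2: Pc = R·M2+t = (+0.12665, -0.17410, +0.56711); u = 831.6·(+0.12665)/0.56711 + 310.3 = 496.0132, v = 601.1·(-0.17410)/0.56711 + 228.6 = 44.0670
M3: Pc = R·M3+t = (-0.00135, -0.09229, +0.60676); u = 831.6·(-0.00135)/0.60676 + 310.3 = 308.4509, v = 601.1·(-0.09229)/0.60676 + 228.6 = 137.1760

c0=(419.39, 271.78) c1=(624.20, 184.02) c2=(496.01, 44.07) c3=(308.45, 137.18)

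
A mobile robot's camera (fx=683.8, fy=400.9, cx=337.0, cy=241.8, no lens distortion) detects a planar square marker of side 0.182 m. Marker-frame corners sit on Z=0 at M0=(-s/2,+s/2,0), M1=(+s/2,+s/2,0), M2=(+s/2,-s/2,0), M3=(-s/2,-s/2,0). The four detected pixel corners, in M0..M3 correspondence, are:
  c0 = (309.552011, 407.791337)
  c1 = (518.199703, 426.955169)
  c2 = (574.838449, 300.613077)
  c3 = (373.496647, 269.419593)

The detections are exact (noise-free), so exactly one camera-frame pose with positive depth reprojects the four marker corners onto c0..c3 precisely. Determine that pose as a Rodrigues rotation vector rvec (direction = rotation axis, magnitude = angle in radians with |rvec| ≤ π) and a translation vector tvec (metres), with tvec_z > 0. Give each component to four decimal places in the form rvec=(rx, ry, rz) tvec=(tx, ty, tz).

rvec=(0.0122, -0.2779, 0.2680) tvec=(0.0878, 0.1468, 0.5365)

Intrinsics K: fx=683.8, fy=400.9, cx=337.0, cy=241.8
Marker side s = 0.182 m; corners in marker frame (Z=0):
  M0 = (-0.0910, +0.0910, 0)
  M1 = (+0.0910, +0.0910, 0)
  M2 = (+0.0910, -0.0910, 0)
  M3 = (-0.0910, -0.0910, 0)
Detected image corners:
  c0 = (309.552011, 407.791337) px
  c1 = (518.199703, 426.955169) px
  c2 = (574.838449, 300.613077) px
  c3 = (373.496647, 269.419593) px
Planar DLT: solve 8×8 A·h = b for H (H[2,2]=1):
  H  [+1351.91287 -350.92604 +448.88899]
  H  [+316.96161 +709.42891 +351.49786]
  H  [+0.50820 -0.04635 +1.00000]
B = K⁻¹H; ‖b₁‖=1.863806, ‖b₂‖=1.863806; λ = 2/(‖b₁‖+‖b₂‖) = 0.536536, sign → tz>0 ⇒ λ=+0.536536
r₁ = λ·B[:,0] = (+0.92638,+0.25974,+0.27267); r₂ = λ·B[:,1] = (-0.26309,+0.96445,-0.02487)
r₃ = r₁×r₂ = (-0.26944,-0.04870,+0.96179); SVD([r₁ r₂ r₃]) → R = UVᵀ:
  R  [+0.92638 -0.26309 -0.26944]
  R  [+0.25974 +0.96445 -0.04870]
  R  [+0.27267 -0.02487 +0.96179]
t = (+0.08779, +0.14681, +0.53654) m
tr R = 2.852620; θ = arccos((tr R − 1)/2) = 0.386299 rad = 22.133°
axis k = ((R−Rᵀ)₃₂, (R−Rᵀ)₁₃, (R−Rᵀ)₂₁) / (2 sinθ) = (+0.031624, -0.719424, +0.693851)
rvec = θ·k = (+0.012216, -0.277913, +0.268034)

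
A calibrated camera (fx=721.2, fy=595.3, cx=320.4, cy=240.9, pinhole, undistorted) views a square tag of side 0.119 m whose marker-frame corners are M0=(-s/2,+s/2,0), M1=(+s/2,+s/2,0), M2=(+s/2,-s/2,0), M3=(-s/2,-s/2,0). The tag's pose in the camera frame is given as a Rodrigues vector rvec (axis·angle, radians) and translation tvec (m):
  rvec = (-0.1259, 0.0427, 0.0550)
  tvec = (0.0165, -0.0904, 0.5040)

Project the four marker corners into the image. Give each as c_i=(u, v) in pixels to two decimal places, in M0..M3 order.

c0=(253.56, 199.70) c1=(426.18, 206.72) c2=(432.80, 69.75) c3=(265.08, 64.39)

Intrinsics K: fx=721.2, fy=595.3, cx=320.4, cy=240.9
Marker side s = 0.119 m; corners in marker frame (Z=0):
  M0 = (-0.0595, +0.0595, 0)
  M1 = (+0.0595, +0.0595, 0)
  M2 = (+0.0595, -0.0595, 0)
  M3 = (-0.0595, -0.0595, 0)
rvec = (-0.1259, 0.0427, 0.0550), |rvec| = θ = 0.14387 rad = 8.243°
Rodrigues: sinθ=0.14338, 1−cosθ=0.01033; R = I + sinθ·[k]× + (1−cosθ)·[k]×²:
    [+0.99758 -0.05749 +0.03910]
    [+0.05213 +0.99058 +0.12664]
    [-0.04601 -0.12429 +0.99118]
t = (0.0165, -0.0904, 0.5040) m
M0: Pc = R·M0+t = (-0.04628, -0.03456, +0.49934); u = 721.2·(-0.04628)/0.49934 + 320.4 = 253.5623, v = 595.3·(-0.03456)/0.49934 + 240.9 = 199.6961
M1: Pc = R·M1+t = (+0.07244, -0.02836, +0.49387); u = 721.2·(+0.07244)/0.49387 + 320.4 = 426.1779, v = 595.3·(-0.02836)/0.49387 + 240.9 = 206.7164
M2: Pc = R·M2+t = (+0.07928, -0.14624, +0.50866); u = 721.2·(+0.07928)/0.50866 + 320.4 = 432.8026, v = 595.3·(-0.14624)/0.50866 + 240.9 = 69.7528
M3: Pc = R·M3+t = (-0.03944, -0.15244, +0.51413); u = 721.2·(-0.03944)/0.51413 + 320.4 = 265.0824, v = 595.3·(-0.15244)/0.51413 + 240.9 = 64.3929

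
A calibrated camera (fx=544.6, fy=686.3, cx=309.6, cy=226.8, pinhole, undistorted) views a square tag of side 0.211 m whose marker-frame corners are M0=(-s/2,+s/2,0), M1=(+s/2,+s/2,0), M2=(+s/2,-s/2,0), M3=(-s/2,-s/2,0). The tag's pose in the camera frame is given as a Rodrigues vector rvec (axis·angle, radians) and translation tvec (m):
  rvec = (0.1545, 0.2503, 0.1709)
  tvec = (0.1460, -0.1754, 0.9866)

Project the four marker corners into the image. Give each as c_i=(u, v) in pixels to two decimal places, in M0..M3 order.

c0=(325.28, 165.21) c1=(437.95, 189.72) c2=(460.98, 38.90) c3=(343.04, 20.94)

Intrinsics K: fx=544.6, fy=686.3, cx=309.6, cy=226.8
Marker side s = 0.211 m; corners in marker frame (Z=0):
  M0 = (-0.1055, +0.1055, 0)
  M1 = (+0.1055, +0.1055, 0)
  M2 = (+0.1055, -0.1055, 0)
  M3 = (-0.1055, -0.1055, 0)
rvec = (0.1545, 0.2503, 0.1709), |rvec| = θ = 0.34019 rad = 19.491°
Rodrigues: sinθ=0.33366, 1−cosθ=0.05731; R = I + sinθ·[k]× + (1−cosθ)·[k]×²:
    [+0.95451 -0.14847 +0.25858]
    [+0.18677 +0.97372 -0.13035]
    [-0.23242 +0.17272 +0.95716]
t = (0.1460, -0.1754, 0.9866) m
M0: Pc = R·M0+t = (+0.02964, -0.09238, +1.02934); u = 544.6·(+0.02964)/1.02934 + 309.6 = 325.2792, v = 686.3·(-0.09238)/1.02934 + 226.8 = 165.2086
M1: Pc = R·M1+t = (+0.23104, -0.05297, +0.98030); u = 544.6·(+0.23104)/0.98030 + 309.6 = 437.9512, v = 686.3·(-0.05297)/0.98030 + 226.8 = 189.7173
M2: Pc = R·M2+t = (+0.26236, -0.25842, +0.94386); u = 544.6·(+0.26236)/0.94386 + 309.6 = 460.9830, v = 686.3·(-0.25842)/0.94386 + 226.8 = 38.8951
M3: Pc = R·M3+t = (+0.06096, -0.29783, +0.99290); u = 544.6·(+0.06096)/0.99290 + 309.6 = 343.0378, v = 686.3·(-0.29783)/0.99290 + 226.8 = 20.9363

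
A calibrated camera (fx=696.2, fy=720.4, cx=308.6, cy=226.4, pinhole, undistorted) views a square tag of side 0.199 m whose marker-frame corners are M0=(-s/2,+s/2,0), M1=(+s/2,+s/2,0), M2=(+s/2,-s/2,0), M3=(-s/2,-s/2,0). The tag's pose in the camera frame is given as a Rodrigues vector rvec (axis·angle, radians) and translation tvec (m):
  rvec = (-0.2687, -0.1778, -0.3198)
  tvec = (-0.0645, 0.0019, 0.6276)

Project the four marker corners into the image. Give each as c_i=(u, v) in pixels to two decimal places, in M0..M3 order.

c0=(160.14, 376.18) c1=(377.04, 300.61) c2=(303.81, 100.46) c3=(97.84, 156.96)

Intrinsics K: fx=696.2, fy=720.4, cx=308.6, cy=226.4
Marker side s = 0.199 m; corners in marker frame (Z=0):
  M0 = (-0.0995, +0.0995, 0)
  M1 = (+0.0995, +0.0995, 0)
  M2 = (+0.0995, -0.0995, 0)
  M3 = (-0.0995, -0.0995, 0)
rvec = (-0.2687, -0.1778, -0.3198), |rvec| = θ = 0.45397 rad = 26.010°
Rodrigues: sinθ=0.43853, 1−cosθ=0.10128; R = I + sinθ·[k]× + (1−cosθ)·[k]×²:
    [+0.93420 +0.33241 -0.12952]
    [-0.28545 +0.91425 +0.28751]
    [+0.21399 -0.23162 +0.94898]
t = (-0.0645, 0.0019, 0.6276) m
M0: Pc = R·M0+t = (-0.12438, +0.12127, +0.58326); u = 696.2·(-0.12438)/0.58326 + 308.6 = 160.1382, v = 720.4·(+0.12127)/0.58326 + 226.4 = 376.1835
M1: Pc = R·M1+t = (+0.06153, +0.06447, +0.62585); u = 696.2·(+0.06153)/0.62585 + 308.6 = 377.0441, v = 720.4·(+0.06447)/0.62585 + 226.4 = 300.6057
M2: Pc = R·M2+t = (-0.00462, -0.11747, +0.67194); u = 696.2·(-0.00462)/0.67194 + 308.6 = 303.8113, v = 720.4·(-0.11747)/0.67194 + 226.4 = 100.4575
M3: Pc = R·M3+t = (-0.19053, -0.06067, +0.62935); u = 696.2·(-0.19053)/0.62935 + 308.6 = 97.8361, v = 720.4·(-0.06067)/0.62935 + 226.4 = 156.9578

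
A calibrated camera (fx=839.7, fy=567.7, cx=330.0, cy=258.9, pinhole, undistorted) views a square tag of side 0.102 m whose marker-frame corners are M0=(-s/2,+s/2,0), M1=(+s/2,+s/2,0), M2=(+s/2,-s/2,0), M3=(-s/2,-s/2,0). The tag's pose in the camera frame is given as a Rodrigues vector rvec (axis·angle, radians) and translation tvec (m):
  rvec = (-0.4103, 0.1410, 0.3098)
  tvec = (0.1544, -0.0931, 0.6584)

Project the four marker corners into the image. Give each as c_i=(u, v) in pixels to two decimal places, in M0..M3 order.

Intrinsics K: fx=839.7, fy=567.7, cx=330.0, cy=258.9
Marker side s = 0.102 m; corners in marker frame (Z=0):
  M0 = (-0.0510, +0.0510, 0)
  M1 = (+0.0510, +0.0510, 0)
  M2 = (+0.0510, -0.0510, 0)
  M3 = (-0.0510, -0.0510, 0)
rvec = (-0.4103, 0.1410, 0.3098), |rvec| = θ = 0.53311 rad = 30.545°
Rodrigues: sinθ=0.50821, 1−cosθ=0.13877; R = I + sinθ·[k]× + (1−cosθ)·[k]×²:
    [+0.94343 -0.32358 +0.07235]
    [+0.26709 +0.87094 +0.41247]
    [-0.19648 -0.36981 +0.90809]
t = (0.1544, -0.0931, 0.6584) m
M0: Pc = R·M0+t = (+0.08978, -0.06230, +0.64956); u = 839.7·(+0.08978)/0.64956 + 330.0 = 446.0637, v = 567.7·(-0.06230)/0.64956 + 258.9 = 204.4483
M1: Pc = R·M1+t = (+0.18601, -0.03506, +0.62952); u = 839.7·(+0.18601)/0.62952 + 330.0 = 578.1173, v = 567.7·(-0.03506)/0.62952 + 258.9 = 227.2822
M2: Pc = R·M2+t = (+0.21902, -0.12390, +0.66724); u = 839.7·(+0.21902)/0.66724 + 330.0 = 605.6266, v = 567.7·(-0.12390)/0.66724 + 258.9 = 153.4865
M3: Pc = R·M3+t = (+0.12279, -0.15114, +0.68728); u = 839.7·(+0.12279)/0.68728 + 330.0 = 480.0184, v = 567.7·(-0.15114)/0.68728 + 258.9 = 134.0576

c0=(446.06, 204.45) c1=(578.12, 227.28) c2=(605.63, 153.49) c3=(480.02, 134.06)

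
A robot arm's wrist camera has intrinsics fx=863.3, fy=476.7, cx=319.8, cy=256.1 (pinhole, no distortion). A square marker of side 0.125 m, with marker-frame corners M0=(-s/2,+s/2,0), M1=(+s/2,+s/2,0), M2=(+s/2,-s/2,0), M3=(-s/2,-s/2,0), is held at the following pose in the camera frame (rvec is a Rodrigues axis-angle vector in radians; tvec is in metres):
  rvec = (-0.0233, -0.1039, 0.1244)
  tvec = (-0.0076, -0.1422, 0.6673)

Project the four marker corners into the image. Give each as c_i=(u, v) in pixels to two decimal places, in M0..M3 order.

Intrinsics K: fx=863.3, fy=476.7, cx=319.8, cy=256.1
Marker side s = 0.125 m; corners in marker frame (Z=0):
  M0 = (-0.0625, +0.0625, 0)
  M1 = (+0.0625, +0.0625, 0)
  M2 = (+0.0625, -0.0625, 0)
  M3 = (-0.0625, -0.0625, 0)
rvec = (-0.0233, -0.1039, 0.1244), |rvec| = θ = 0.16375 rad = 9.382°
Rodrigues: sinθ=0.16302, 1−cosθ=0.01338; R = I + sinθ·[k]× + (1−cosθ)·[k]×²:
    [+0.98689 -0.12264 -0.10488]
    [+0.12505 +0.99201 +0.01675]
    [+0.10199 -0.02964 +0.99434]
t = (-0.0076, -0.1422, 0.6673) m
M0: Pc = R·M0+t = (-0.07695, -0.08802, +0.65907); u = 863.3·(-0.07695)/0.65907 + 319.8 = 219.0111, v = 476.7·(-0.08802)/0.65907 + 256.1 = 192.4396
M1: Pc = R·M1+t = (+0.04642, -0.07238, +0.67182); u = 863.3·(+0.04642)/0.67182 + 319.8 = 379.4453, v = 476.7·(-0.07238)/0.67182 + 256.1 = 204.7392
M2: Pc = R·M2+t = (+0.06175, -0.19638, +0.67553); u = 863.3·(+0.06175)/0.67553 + 319.8 = 398.7088, v = 476.7·(-0.19638)/0.67553 + 256.1 = 117.5169
M3: Pc = R·M3+t = (-0.06162, -0.21202, +0.66278); u = 863.3·(-0.06162)/0.66278 + 319.8 = 239.5422, v = 476.7·(-0.21202)/0.66278 + 256.1 = 103.6083

c0=(219.01, 192.44) c1=(379.45, 204.74) c2=(398.71, 117.52) c3=(239.54, 103.61)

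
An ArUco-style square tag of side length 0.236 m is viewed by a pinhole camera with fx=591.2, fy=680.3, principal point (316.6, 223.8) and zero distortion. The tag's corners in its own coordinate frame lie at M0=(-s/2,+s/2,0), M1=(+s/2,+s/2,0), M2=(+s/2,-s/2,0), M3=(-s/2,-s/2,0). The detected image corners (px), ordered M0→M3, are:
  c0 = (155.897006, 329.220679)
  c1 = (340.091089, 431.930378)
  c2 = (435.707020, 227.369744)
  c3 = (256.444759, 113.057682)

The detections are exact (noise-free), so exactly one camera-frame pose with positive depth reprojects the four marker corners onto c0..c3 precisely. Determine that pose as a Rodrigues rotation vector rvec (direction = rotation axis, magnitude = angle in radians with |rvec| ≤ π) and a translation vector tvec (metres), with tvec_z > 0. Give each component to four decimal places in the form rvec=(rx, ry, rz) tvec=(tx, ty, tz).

rvec=(0.0438, -0.1502, 0.4910) tvec=(-0.0195, 0.0526, 0.6727)

Intrinsics K: fx=591.2, fy=680.3, cx=316.6, cy=223.8
Marker side s = 0.236 m; corners in marker frame (Z=0):
  M0 = (-0.1180, +0.1180, 0)
  M1 = (+0.1180, +0.1180, 0)
  M2 = (+0.1180, -0.1180, 0)
  M3 = (-0.1180, -0.1180, 0)
Detected image corners:
  c0 = (155.897006, 329.220679) px
  c1 = (340.091089, 431.930378) px
  c2 = (435.707020, 227.369744) px
  c3 = (256.444759, 113.057682) px
Planar DLT: solve 8×8 A·h = b for H (H[2,2]=1):
  H  [+838.12857 -412.72981 +299.44211]
  H  [+522.88962 +893.09880 +276.97021]
  H  [+0.22921 +0.00871 +1.00000]
B = K⁻¹H; ‖b₁‖=1.486579, ‖b₂‖=1.486579; λ = 2/(‖b₁‖+‖b₂‖) = 0.672685, sign → tz>0 ⇒ λ=+0.672685
r₁ = λ·B[:,0] = (+0.87108,+0.46631,+0.15419); r₂ = λ·B[:,1] = (-0.47276,+0.88117,+0.00586)
r₃ = r₁×r₂ = (-0.13313,-0.07800,+0.98802); SVD([r₁ r₂ r₃]) → R = UVᵀ:
  R  [+0.87108 -0.47276 -0.13313]
  R  [+0.46631 +0.88117 -0.07800]
  R  [+0.15419 +0.00586 +0.98802]
t = (-0.01952, +0.05258, +0.67269) m
tr R = 2.740277; θ = arccos((tr R − 1)/2) = 0.515313 rad = 29.525°
axis k = ((R−Rᵀ)₃₂, (R−Rᵀ)₁₃, (R−Rᵀ)₂₁) / (2 sinθ) = (+0.085085, -0.291510, +0.952776)
rvec = θ·k = (+0.043845, -0.150219, +0.490978)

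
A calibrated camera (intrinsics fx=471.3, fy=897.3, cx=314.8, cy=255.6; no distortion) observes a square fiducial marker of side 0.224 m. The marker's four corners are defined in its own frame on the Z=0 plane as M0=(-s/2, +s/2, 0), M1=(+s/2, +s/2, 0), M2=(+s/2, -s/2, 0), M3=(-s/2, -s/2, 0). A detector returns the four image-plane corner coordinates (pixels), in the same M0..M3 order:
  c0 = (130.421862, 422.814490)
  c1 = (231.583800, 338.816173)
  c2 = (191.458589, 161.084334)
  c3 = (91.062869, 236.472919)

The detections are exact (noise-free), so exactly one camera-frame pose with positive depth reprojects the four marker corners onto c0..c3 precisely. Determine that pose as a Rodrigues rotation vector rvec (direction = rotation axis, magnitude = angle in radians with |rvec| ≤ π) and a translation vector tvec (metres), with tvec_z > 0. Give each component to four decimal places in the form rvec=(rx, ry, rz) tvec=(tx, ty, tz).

rvec=(-0.1350, -0.1458, -0.4161) tvec=(-0.3262, 0.0363, 1.0050)

Intrinsics K: fx=471.3, fy=897.3, cx=314.8, cy=255.6
Marker side s = 0.224 m; corners in marker frame (Z=0):
  M0 = (-0.1120, +0.1120, 0)
  M1 = (+0.1120, +0.1120, 0)
  M2 = (+0.1120, -0.1120, 0)
  M3 = (-0.1120, -0.1120, 0)
Detected image corners:
  c0 = (130.421862, 422.814490) px
  c1 = (231.583800, 338.816173) px
  c2 = (191.458589, 161.084334) px
  c3 = (91.062869, 236.472919) px
Planar DLT: solve 8×8 A·h = b for H (H[2,2]=1):
  H  [+476.85793 +161.34682 +161.85401]
  H  [-307.05054 +783.33796 +288.03104]
  H  [+0.16739 -0.09995 +1.00000]
B = K⁻¹H; ‖b₁‖=0.994987, ‖b₂‖=0.994987; λ = 2/(‖b₁‖+‖b₂‖) = 1.005038, sign → tz>0 ⇒ λ=+1.005038
r₁ = λ·B[:,0] = (+0.90452,-0.39184,+0.16823); r₂ = λ·B[:,1] = (+0.41117,+0.90601,-0.10045)
r₃ = r₁×r₂ = (-0.11306,+0.16004,+0.98062); SVD([r₁ r₂ r₃]) → R = UVᵀ:
  R  [+0.90452 +0.41117 -0.11306]
  R  [-0.39184 +0.90601 +0.16004]
  R  [+0.16823 -0.10045 +0.98062]
t = (-0.32615, +0.03633, +1.00504) m
tr R = 2.791145; θ = arccos((tr R − 1)/2) = 0.461079 rad = 26.418°
axis k = ((R−Rᵀ)₃₂, (R−Rᵀ)₁₃, (R−Rᵀ)₂₁) / (2 sinθ) = (-0.292741, -0.316115, -0.902427)
rvec = θ·k = (-0.134977, -0.145754, -0.416090)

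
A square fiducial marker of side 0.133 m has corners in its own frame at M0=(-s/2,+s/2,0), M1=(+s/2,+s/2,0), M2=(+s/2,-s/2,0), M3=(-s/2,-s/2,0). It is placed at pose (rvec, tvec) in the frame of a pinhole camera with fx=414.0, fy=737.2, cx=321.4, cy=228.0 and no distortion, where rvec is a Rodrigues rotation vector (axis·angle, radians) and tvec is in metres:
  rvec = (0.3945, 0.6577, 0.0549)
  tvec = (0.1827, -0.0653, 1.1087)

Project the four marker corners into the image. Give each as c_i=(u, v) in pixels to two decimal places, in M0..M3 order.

c0=(369.03, 218.36) c1=(412.29, 233.18) c2=(412.72, 146.68) c3=(367.52, 137.19)

Intrinsics K: fx=414.0, fy=737.2, cx=321.4, cy=228.0
Marker side s = 0.133 m; corners in marker frame (Z=0):
  M0 = (-0.0665, +0.0665, 0)
  M1 = (+0.0665, +0.0665, 0)
  M2 = (+0.0665, -0.0665, 0)
  M3 = (-0.0665, -0.0665, 0)
rvec = (0.3945, 0.6577, 0.0549), |rvec| = θ = 0.76890 rad = 44.055°
Rodrigues: sinθ=0.69535, 1−cosθ=0.28133; R = I + sinθ·[k]× + (1−cosθ)·[k]×²:
    [+0.79273 +0.07382 +0.60509]
    [+0.17311 +0.92451 -0.33958]
    [-0.58448 +0.37394 +0.72011]
t = (0.1827, -0.0653, 1.1087) m
M0: Pc = R·M0+t = (+0.13489, -0.01533, +1.17243); u = 414.0·(+0.13489)/1.17243 + 321.4 = 369.0320, v = 737.2·(-0.01533)/1.17243 + 228.0 = 218.3595
M1: Pc = R·M1+t = (+0.24033, +0.00769, +1.09470); u = 414.0·(+0.24033)/1.09470 + 321.4 = 412.2876, v = 737.2·(+0.00769)/1.09470 + 228.0 = 233.1799
M2: Pc = R·M2+t = (+0.23051, -0.11527, +1.04497); u = 414.0·(+0.23051)/1.04497 + 321.4 = 412.7238, v = 737.2·(-0.11527)/1.04497 + 228.0 = 146.6810
M3: Pc = R·M3+t = (+0.12507, -0.13829, +1.12270); u = 414.0·(+0.12507)/1.12270 + 321.4 = 367.5218, v = 737.2·(-0.13829)/1.12270 + 228.0 = 137.1933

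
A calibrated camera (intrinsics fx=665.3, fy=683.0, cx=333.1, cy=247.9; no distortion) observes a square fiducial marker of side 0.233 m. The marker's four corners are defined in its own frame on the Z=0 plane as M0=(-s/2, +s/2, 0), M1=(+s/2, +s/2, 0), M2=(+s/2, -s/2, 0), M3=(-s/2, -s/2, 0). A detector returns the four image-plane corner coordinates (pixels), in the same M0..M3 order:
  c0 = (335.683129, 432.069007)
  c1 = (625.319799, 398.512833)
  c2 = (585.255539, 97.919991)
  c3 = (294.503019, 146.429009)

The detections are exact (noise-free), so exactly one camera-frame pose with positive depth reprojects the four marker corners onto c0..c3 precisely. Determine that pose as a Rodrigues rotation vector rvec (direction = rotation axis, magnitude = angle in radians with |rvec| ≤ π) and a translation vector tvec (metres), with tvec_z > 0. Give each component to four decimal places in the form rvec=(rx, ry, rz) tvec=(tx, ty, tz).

Intrinsics K: fx=665.3, fy=683.0, cx=333.1, cy=247.9
Marker side s = 0.233 m; corners in marker frame (Z=0):
  M0 = (-0.1165, +0.1165, 0)
  M1 = (+0.1165, +0.1165, 0)
  M2 = (+0.1165, -0.1165, 0)
  M3 = (-0.1165, -0.1165, 0)
Detected image corners:
  c0 = (335.683129, 432.069007) px
  c1 = (625.319799, 398.512833) px
  c2 = (585.255539, 97.919991) px
  c3 = (294.503019, 146.429009) px
Planar DLT: solve 8×8 A·h = b for H (H[2,2]=1):
  H  [+1147.68190 +195.68477 +456.70828]
  H  [-233.02970 +1269.64360 +270.03012]
  H  [-0.21247 +0.04624 +1.00000]
B = K⁻¹H; ‖b₁‖=1.862535, ‖b₂‖=1.862535; λ = 2/(‖b₁‖+‖b₂‖) = 0.536903, sign → tz>0 ⇒ λ=+0.536903
r₁ = λ·B[:,0] = (+0.98330,-0.14178,-0.11407); r₂ = λ·B[:,1] = (+0.14549,+0.98905,+0.02483)
r₃ = r₁×r₂ = (+0.10930,-0.04101,+0.99316); SVD([r₁ r₂ r₃]) → R = UVᵀ:
  R  [+0.98330 +0.14549 +0.10930]
  R  [-0.14178 +0.98905 -0.04101]
  R  [-0.11407 +0.02483 +0.99316]
t = (+0.09975, +0.01740, +0.53690) m
tr R = 2.965514; θ = arccos((tr R − 1)/2) = 0.185973 rad = 10.655°
axis k = ((R−Rᵀ)₃₂, (R−Rᵀ)₁₃, (R−Rᵀ)₂₁) / (2 sinθ) = (+0.178039, +0.604047, -0.776808)
rvec = θ·k = (+0.033110, +0.112336, -0.144465)

rvec=(0.0331, 0.1123, -0.1445) tvec=(0.0998, 0.0174, 0.5369)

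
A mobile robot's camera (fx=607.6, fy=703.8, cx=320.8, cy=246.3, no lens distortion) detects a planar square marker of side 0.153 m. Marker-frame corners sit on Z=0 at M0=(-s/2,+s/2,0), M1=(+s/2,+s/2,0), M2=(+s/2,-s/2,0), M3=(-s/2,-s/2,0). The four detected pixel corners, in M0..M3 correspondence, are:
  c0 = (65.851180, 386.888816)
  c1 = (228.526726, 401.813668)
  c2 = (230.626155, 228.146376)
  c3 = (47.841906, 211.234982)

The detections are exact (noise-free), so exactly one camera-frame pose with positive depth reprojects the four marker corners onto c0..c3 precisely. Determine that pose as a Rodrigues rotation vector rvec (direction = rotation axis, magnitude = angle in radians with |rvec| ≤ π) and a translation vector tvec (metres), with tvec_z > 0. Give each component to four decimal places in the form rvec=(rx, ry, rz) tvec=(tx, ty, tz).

Intrinsics K: fx=607.6, fy=703.8, cx=320.8, cy=246.3
Marker side s = 0.153 m; corners in marker frame (Z=0):
  M0 = (-0.0765, +0.0765, 0)
  M1 = (+0.0765, +0.0765, 0)
  M2 = (+0.0765, -0.0765, 0)
  M3 = (-0.0765, -0.0765, 0)
Detected image corners:
  c0 = (65.851180, 386.888816) px
  c1 = (228.526726, 401.813668) px
  c2 = (230.626155, 228.146376) px
  c3 = (47.841906, 211.234982) px
Planar DLT: solve 8×8 A·h = b for H (H[2,2]=1):
  H  [+1125.84751 +160.90370 +143.47606]
  H  [+105.20135 +1375.10986 +312.10584]
  H  [+0.00501 +0.76066 +1.00000]
B = K⁻¹H; ‖b₁‖=1.856189, ‖b₂‖=1.856189; λ = 2/(‖b₁‖+‖b₂‖) = 0.538738, sign → tz>0 ⇒ λ=+0.538738
r₁ = λ·B[:,0] = (+0.99682,+0.07958,+0.00270); r₂ = λ·B[:,1] = (-0.07370,+0.90919,+0.40980)
r₃ = r₁×r₂ = (+0.03016,-0.40870,+0.91217); SVD([r₁ r₂ r₃]) → R = UVᵀ:
  R  [+0.99682 -0.07370 +0.03016]
  R  [+0.07958 +0.90919 -0.40870]
  R  [+0.00270 +0.40980 +0.91217]
t = (-0.15723, +0.05037, +0.53874) m
tr R = 2.818190; θ = arccos((tr R − 1)/2) = 0.429690 rad = 24.619°
axis k = ((R−Rᵀ)₃₂, (R−Rᵀ)₁₃, (R−Rᵀ)₂₁) / (2 sinθ) = (+0.982379, +0.032955, +0.183972)
rvec = θ·k = (+0.422118, +0.014160, +0.079051)

rvec=(0.4221, 0.0142, 0.0791) tvec=(-0.1572, 0.0504, 0.5387)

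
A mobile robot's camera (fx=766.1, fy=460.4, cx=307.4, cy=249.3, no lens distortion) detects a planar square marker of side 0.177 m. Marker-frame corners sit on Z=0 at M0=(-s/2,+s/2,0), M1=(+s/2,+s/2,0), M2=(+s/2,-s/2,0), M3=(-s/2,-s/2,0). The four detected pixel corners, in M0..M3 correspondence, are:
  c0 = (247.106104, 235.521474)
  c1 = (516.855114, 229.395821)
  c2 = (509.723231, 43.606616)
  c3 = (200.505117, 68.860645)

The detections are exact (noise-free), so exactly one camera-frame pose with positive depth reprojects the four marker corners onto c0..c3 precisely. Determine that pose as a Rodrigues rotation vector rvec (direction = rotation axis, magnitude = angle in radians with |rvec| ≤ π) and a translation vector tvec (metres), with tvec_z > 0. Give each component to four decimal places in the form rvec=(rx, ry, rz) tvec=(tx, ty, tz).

Intrinsics K: fx=766.1, fy=460.4, cx=307.4, cy=249.3
Marker side s = 0.177 m; corners in marker frame (Z=0):
  M0 = (-0.0885, +0.0885, 0)
  M1 = (+0.0885, +0.0885, 0)
  M2 = (+0.0885, -0.0885, 0)
  M3 = (-0.0885, -0.0885, 0)
Detected image corners:
  c0 = (247.106104, 235.521474) px
  c1 = (516.855114, 229.395821) px
  c2 = (509.723231, 43.606616) px
  c3 = (200.505117, 68.860645) px
Planar DLT: solve 8×8 A·h = b for H (H[2,2]=1):
  H  [+1428.31420 +459.48753 +362.60294]
  H  [-162.69610 +1111.46498 +151.11891]
  H  [-0.54020 +0.82044 +1.00000]
B = K⁻¹H; ‖b₁‖=2.150984, ‖b₂‖=2.150984; λ = 2/(‖b₁‖+‖b₂‖) = 0.464904, sign → tz>0 ⇒ λ=+0.464904
r₁ = λ·B[:,0] = (+0.96754,-0.02830,-0.25114); r₂ = λ·B[:,1] = (+0.12579,+0.91580,+0.38142)
r₃ = r₁×r₂ = (+0.21920,-0.40063,+0.88963); SVD([r₁ r₂ r₃]) → R = UVᵀ:
  R  [+0.96754 +0.12579 +0.21920]
  R  [-0.02830 +0.91580 -0.40063]
  R  [-0.25114 +0.38142 +0.88963]
t = (+0.03350, -0.09914, +0.46490) m
tr R = 2.772969; θ = arccos((tr R − 1)/2) = 0.481104 rad = 27.565°
axis k = ((R−Rᵀ)₃₂, (R−Rᵀ)₁₃, (R−Rᵀ)₂₁) / (2 sinθ) = (+0.844994, +0.508199, -0.166488)
rvec = θ·k = (+0.406530, +0.244496, -0.080098)

rvec=(0.4065, 0.2445, -0.0801) tvec=(0.0335, -0.0991, 0.4649)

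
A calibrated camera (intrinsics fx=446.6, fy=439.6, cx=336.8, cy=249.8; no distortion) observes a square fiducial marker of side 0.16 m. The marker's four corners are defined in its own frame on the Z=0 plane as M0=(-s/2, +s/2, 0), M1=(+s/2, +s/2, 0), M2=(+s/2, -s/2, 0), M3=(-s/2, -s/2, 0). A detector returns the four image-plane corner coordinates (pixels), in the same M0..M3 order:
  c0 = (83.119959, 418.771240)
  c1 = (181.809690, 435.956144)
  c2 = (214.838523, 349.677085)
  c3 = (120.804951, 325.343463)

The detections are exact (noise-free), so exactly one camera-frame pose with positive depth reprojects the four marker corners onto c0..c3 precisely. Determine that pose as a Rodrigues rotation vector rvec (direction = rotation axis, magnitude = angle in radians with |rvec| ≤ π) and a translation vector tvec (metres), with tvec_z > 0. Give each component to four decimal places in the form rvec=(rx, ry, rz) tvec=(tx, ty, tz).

rvec=(-0.0110, -0.4172, 0.3577) tvec=(-0.3118, 0.2278, 0.7548)

Intrinsics K: fx=446.6, fy=439.6, cx=336.8, cy=249.8
Marker side s = 0.16 m; corners in marker frame (Z=0):
  M0 = (-0.0800, +0.0800, 0)
  M1 = (+0.0800, +0.0800, 0)
  M2 = (+0.0800, -0.0800, 0)
  M3 = (-0.0800, -0.0800, 0)
Detected image corners:
  c0 = (83.119959, 418.771240) px
  c1 = (181.809690, 435.956144) px
  c2 = (214.838523, 349.677085) px
  c3 = (120.804951, 325.343463) px
Planar DLT: solve 8×8 A·h = b for H (H[2,2]=1):
  H  [+680.61342 -236.91886 +152.31391]
  H  [+329.84595 +518.50302 +382.47493]
  H  [+0.52271 -0.11021 +1.00000]
B = K⁻¹H; ‖b₁‖=1.324817, ‖b₂‖=1.324817; λ = 2/(‖b₁‖+‖b₂‖) = 0.754821, sign → tz>0 ⇒ λ=+0.754821
r₁ = λ·B[:,0] = (+0.85279,+0.34216,+0.39455); r₂ = λ·B[:,1] = (-0.33769,+0.93757,-0.08319)
r₃ = r₁×r₂ = (-0.39838,-0.06230,+0.91510); SVD([r₁ r₂ r₃]) → R = UVᵀ:
  R  [+0.85279 -0.33769 -0.39838]
  R  [+0.34216 +0.93757 -0.06230]
  R  [+0.39455 -0.08319 +0.91510]
t = (-0.31181, +0.22781, +0.75482) m
tr R = 2.705463; θ = arccos((tr R − 1)/2) = 0.549604 rad = 31.490°
axis k = ((R−Rᵀ)₃₂, (R−Rᵀ)₁₃, (R−Rᵀ)₂₁) / (2 sinθ) = (-0.019993, -0.759011, +0.650771)
rvec = θ·k = (-0.010988, -0.417155, +0.357666)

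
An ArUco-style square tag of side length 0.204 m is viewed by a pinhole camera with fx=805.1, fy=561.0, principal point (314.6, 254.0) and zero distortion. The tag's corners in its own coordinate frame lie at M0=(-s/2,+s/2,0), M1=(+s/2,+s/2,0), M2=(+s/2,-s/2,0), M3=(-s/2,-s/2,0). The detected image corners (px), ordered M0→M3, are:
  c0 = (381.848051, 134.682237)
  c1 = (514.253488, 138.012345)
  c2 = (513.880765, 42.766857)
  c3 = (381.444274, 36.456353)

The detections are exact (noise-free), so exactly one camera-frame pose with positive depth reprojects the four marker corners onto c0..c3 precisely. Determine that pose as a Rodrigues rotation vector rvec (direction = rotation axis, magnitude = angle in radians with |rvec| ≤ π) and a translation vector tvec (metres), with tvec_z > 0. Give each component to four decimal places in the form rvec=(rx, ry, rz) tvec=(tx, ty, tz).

Intrinsics K: fx=805.1, fy=561.0, cx=314.6, cy=254.0
Marker side s = 0.204 m; corners in marker frame (Z=0):
  M0 = (-0.1020, +0.1020, 0)
  M1 = (+0.1020, +0.1020, 0)
  M2 = (+0.1020, -0.1020, 0)
  M3 = (-0.1020, -0.1020, 0)
Detected image corners:
  c0 = (381.848051, 134.682237) px
  c1 = (514.253488, 138.012345) px
  c2 = (513.880765, 42.766857) px
  c3 = (381.444274, 36.456353) px
Planar DLT: solve 8×8 A·h = b for H (H[2,2]=1):
  H  [+716.74543 +2.21858 +448.87638]
  H  [+36.91267 +474.14422 +88.02005]
  H  [+0.15099 +0.00071 +1.00000]
B = K⁻¹H; ‖b₁‖=0.844861, ‖b₂‖=0.844861; λ = 2/(‖b₁‖+‖b₂‖) = 1.183627, sign → tz>0 ⇒ λ=+1.183627
r₁ = λ·B[:,0] = (+0.98390,-0.00304,+0.17872); r₂ = λ·B[:,1] = (+0.00293,+1.00000,+0.00084)
r₃ = r₁×r₂ = (-0.17872,-0.00030,+0.98390); SVD([r₁ r₂ r₃]) → R = UVᵀ:
  R  [+0.98390 +0.00293 -0.17872]
  R  [-0.00304 +1.00000 -0.00030]
  R  [+0.17872 +0.00084 +0.98390]
t = (+0.19741, -0.35019, +1.18363) m
tr R = 2.967791; θ = arccos((tr R − 1)/2) = 0.179711 rad = 10.297°
axis k = ((R−Rᵀ)₃₂, (R−Rᵀ)₁₃, (R−Rᵀ)₂₁) / (2 sinθ) = (+0.003176, -0.999855, -0.016705)
rvec = θ·k = (+0.000571, -0.179685, -0.003002)

rvec=(0.0006, -0.1797, -0.0030) tvec=(0.1974, -0.3502, 1.1836)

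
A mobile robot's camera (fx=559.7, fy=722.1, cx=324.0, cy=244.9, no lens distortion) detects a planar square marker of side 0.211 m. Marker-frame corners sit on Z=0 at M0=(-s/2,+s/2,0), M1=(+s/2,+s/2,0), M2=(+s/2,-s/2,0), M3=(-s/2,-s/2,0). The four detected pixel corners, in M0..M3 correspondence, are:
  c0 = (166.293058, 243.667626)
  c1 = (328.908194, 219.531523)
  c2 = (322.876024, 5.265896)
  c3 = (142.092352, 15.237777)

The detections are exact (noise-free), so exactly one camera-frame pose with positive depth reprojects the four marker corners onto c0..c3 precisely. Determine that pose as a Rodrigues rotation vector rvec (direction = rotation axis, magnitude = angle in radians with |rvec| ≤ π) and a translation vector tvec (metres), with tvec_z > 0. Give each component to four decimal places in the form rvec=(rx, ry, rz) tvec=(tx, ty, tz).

rvec=(0.3246, -0.2545, -0.0806) tvec=(-0.0992, -0.1134, 0.6896)

Intrinsics K: fx=559.7, fy=722.1, cx=324.0, cy=244.9
Marker side s = 0.211 m; corners in marker frame (Z=0):
  M0 = (-0.1055, +0.1055, 0)
  M1 = (+0.1055, +0.1055, 0)
  M2 = (+0.1055, -0.1055, 0)
  M3 = (-0.1055, -0.1055, 0)
Detected image corners:
  c0 = (166.293058, 243.667626) px
  c1 = (328.908194, 219.531523) px
  c2 = (322.876024, 5.265896) px
  c3 = (142.092352, 15.237777) px
Planar DLT: solve 8×8 A·h = b for H (H[2,2]=1):
  H  [+893.11971 +183.30290 +243.49434]
  H  [-41.42712 +1104.86718 +126.12662]
  H  [+0.33961 +0.47160 +1.00000]
B = K⁻¹H; ‖b₁‖=1.450048, ‖b₂‖=1.450048; λ = 2/(‖b₁‖+‖b₂‖) = 0.689632, sign → tz>0 ⇒ λ=+0.689632
r₁ = λ·B[:,0] = (+0.96488,-0.11900,+0.23421); r₂ = λ·B[:,1] = (+0.03759,+0.94489,+0.32523)
r₃ = r₁×r₂ = (-0.26000,-0.30500,+0.91617); SVD([r₁ r₂ r₃]) → R = UVᵀ:
  R  [+0.96488 +0.03759 -0.26000]
  R  [-0.11900 +0.94489 -0.30500]
  R  [+0.23421 +0.32523 +0.91617]
t = (-0.09919, -0.11343, +0.68963) m
tr R = 2.825939; θ = arccos((tr R − 1)/2) = 0.420293 rad = 24.081°
axis k = ((R−Rᵀ)₃₂, (R−Rᵀ)₁₃, (R−Rᵀ)₂₁) / (2 sinθ) = (+0.772290, -0.605600, -0.191876)
rvec = θ·k = (+0.324589, -0.254530, -0.080644)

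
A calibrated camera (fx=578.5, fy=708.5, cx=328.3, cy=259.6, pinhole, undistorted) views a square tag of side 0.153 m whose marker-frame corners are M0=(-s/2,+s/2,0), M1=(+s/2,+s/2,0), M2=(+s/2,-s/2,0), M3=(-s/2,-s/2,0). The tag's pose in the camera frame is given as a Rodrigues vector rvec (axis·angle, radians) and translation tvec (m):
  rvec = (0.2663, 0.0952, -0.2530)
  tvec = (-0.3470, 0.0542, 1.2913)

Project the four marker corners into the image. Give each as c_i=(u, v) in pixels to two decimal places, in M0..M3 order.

Intrinsics K: fx=578.5, fy=708.5, cx=328.3, cy=259.6
Marker side s = 0.153 m; corners in marker frame (Z=0):
  M0 = (-0.0765, +0.0765, 0)
  M1 = (+0.0765, +0.0765, 0)
  M2 = (+0.0765, -0.0765, 0)
  M3 = (-0.0765, -0.0765, 0)
rvec = (0.2663, 0.0952, -0.2530), |rvec| = θ = 0.37946 rad = 21.741°
Rodrigues: sinθ=0.37042, 1−cosθ=0.07113; R = I + sinθ·[k]× + (1−cosθ)·[k]×²:
    [+0.96390 +0.25950 +0.05965]
    [-0.23445 +0.93334 -0.27185]
    [-0.12622 +0.24806 +0.96049]
t = (-0.3470, 0.0542, 1.2913) m
M0: Pc = R·M0+t = (-0.40089, +0.14354, +1.31993); u = 578.5·(-0.40089)/1.31993 + 328.3 = 152.5992, v = 708.5·(+0.14354)/1.31993 + 259.6 = 336.6458
M1: Pc = R·M1+t = (-0.25341, +0.10767, +1.30062); u = 578.5·(-0.25341)/1.30062 + 328.3 = 215.5863, v = 708.5·(+0.10767)/1.30062 + 259.6 = 318.2497
M2: Pc = R·M2+t = (-0.29311, -0.03514, +1.26267); u = 578.5·(-0.29311)/1.26267 + 328.3 = 194.0082, v = 708.5·(-0.03514)/1.26267 + 259.6 = 239.8847
M3: Pc = R·M3+t = (-0.44059, +0.00073, +1.28198); u = 578.5·(-0.44059)/1.28198 + 328.3 = 129.4815, v = 708.5·(+0.00073)/1.28198 + 259.6 = 260.0059

c0=(152.60, 336.65) c1=(215.59, 318.25) c2=(194.01, 239.88) c3=(129.48, 260.01)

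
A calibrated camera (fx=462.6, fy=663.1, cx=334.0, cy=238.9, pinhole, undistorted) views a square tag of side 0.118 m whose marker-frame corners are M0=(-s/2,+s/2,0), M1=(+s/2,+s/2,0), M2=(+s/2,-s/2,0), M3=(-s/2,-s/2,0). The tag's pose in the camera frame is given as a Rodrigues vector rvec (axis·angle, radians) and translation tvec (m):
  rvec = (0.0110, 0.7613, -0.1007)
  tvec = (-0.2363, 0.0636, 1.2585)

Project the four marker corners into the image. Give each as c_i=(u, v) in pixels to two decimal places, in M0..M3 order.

c0=(236.63, 304.03) c1=(262.40, 302.78) c2=(258.33, 238.76) c3=(232.87, 244.01)

Intrinsics K: fx=462.6, fy=663.1, cx=334.0, cy=238.9
Marker side s = 0.118 m; corners in marker frame (Z=0):
  M0 = (-0.0590, +0.0590, 0)
  M1 = (+0.0590, +0.0590, 0)
  M2 = (+0.0590, -0.0590, 0)
  M3 = (-0.0590, -0.0590, 0)
rvec = (0.0110, 0.7613, -0.1007), |rvec| = θ = 0.76801 rad = 44.004°
Rodrigues: sinθ=0.69471, 1−cosθ=0.28071; R = I + sinθ·[k]× + (1−cosθ)·[k]×²:
    [+0.71935 +0.09507 +0.68811]
    [-0.08710 +0.99512 -0.04643]
    [-0.68916 -0.02653 +0.72412]
t = (-0.2363, 0.0636, 1.2585) m
M0: Pc = R·M0+t = (-0.27313, +0.12745, +1.29760); u = 462.6·(-0.27313)/1.29760 + 334.0 = 236.6267, v = 663.1·(+0.12745)/1.29760 + 238.9 = 304.0303
M1: Pc = R·M1+t = (-0.18825, +0.11717, +1.21627); u = 462.6·(-0.18825)/1.21627 + 334.0 = 262.4011, v = 663.1·(+0.11717)/1.21627 + 238.9 = 302.7814
M2: Pc = R·M2+t = (-0.19947, -0.00025, +1.21940); u = 462.6·(-0.19947)/1.21940 + 334.0 = 258.3289, v = 663.1·(-0.00025)/1.21940 + 238.9 = 238.7635
M3: Pc = R·M3+t = (-0.28435, +0.01003, +1.30073); u = 462.6·(-0.28435)/1.30073 + 334.0 = 232.8712, v = 663.1·(+0.01003)/1.30073 + 238.9 = 244.0118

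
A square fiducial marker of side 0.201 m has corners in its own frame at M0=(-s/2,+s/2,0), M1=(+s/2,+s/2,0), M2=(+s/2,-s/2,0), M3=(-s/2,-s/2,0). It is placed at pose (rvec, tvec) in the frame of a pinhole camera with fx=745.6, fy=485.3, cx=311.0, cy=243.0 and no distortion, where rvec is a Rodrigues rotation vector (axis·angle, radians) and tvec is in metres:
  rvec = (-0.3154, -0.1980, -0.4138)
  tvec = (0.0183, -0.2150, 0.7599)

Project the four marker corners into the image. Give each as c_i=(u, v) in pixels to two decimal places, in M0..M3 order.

Intrinsics K: fx=745.6, fy=485.3, cx=311.0, cy=243.0
Marker side s = 0.201 m; corners in marker frame (Z=0):
  M0 = (-0.1005, +0.1005, 0)
  M1 = (+0.1005, +0.1005, 0)
  M2 = (+0.1005, -0.1005, 0)
  M3 = (-0.1005, -0.1005, 0)
rvec = (-0.3154, -0.1980, -0.4138), |rvec| = θ = 0.55670 rad = 31.896°
Rodrigues: sinθ=0.52838, 1−cosθ=0.15100; R = I + sinθ·[k]× + (1−cosθ)·[k]×²:
    [+0.89747 +0.42318 -0.12434]
    [-0.36233 +0.86811 +0.33928]
    [+0.25152 -0.25944 +0.93243]
t = (0.0183, -0.2150, 0.7599) m
M0: Pc = R·M0+t = (-0.02937, -0.09134, +0.70855); u = 745.6·(-0.02937)/0.70855 + 311.0 = 280.0982, v = 485.3·(-0.09134)/0.70855 + 243.0 = 180.4384
M1: Pc = R·M1+t = (+0.15103, -0.16417, +0.75910); u = 745.6·(+0.15103)/0.75910 + 311.0 = 459.3391, v = 485.3·(-0.16417)/0.75910 + 243.0 = 138.0454
M2: Pc = R·M2+t = (+0.06597, -0.33866, +0.81125); u = 745.6·(+0.06597)/0.81125 + 311.0 = 371.6278, v = 485.3·(-0.33866)/0.81125 + 243.0 = 40.4104
M3: Pc = R·M3+t = (-0.11443, -0.26583, +0.76070); u = 745.6·(-0.11443)/0.76070 + 311.0 = 198.8451, v = 485.3·(-0.26583)/0.76070 + 243.0 = 73.4085

c0=(280.10, 180.44) c1=(459.34, 138.05) c2=(371.63, 40.41) c3=(198.85, 73.41)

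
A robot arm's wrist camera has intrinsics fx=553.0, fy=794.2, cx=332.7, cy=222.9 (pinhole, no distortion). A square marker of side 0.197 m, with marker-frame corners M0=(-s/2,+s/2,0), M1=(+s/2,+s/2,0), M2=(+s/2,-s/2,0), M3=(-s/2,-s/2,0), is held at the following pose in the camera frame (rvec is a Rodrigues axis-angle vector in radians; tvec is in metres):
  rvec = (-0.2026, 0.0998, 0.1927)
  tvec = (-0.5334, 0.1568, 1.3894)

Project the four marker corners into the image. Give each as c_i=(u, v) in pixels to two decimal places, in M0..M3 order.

Intrinsics K: fx=553.0, fy=794.2, cx=332.7, cy=222.9
Marker side s = 0.197 m; corners in marker frame (Z=0):
  M0 = (-0.0985, +0.0985, 0)
  M1 = (+0.0985, +0.0985, 0)
  M2 = (+0.0985, -0.0985, 0)
  M3 = (-0.0985, -0.0985, 0)
rvec = (-0.2026, 0.0998, 0.1927), |rvec| = θ = 0.29688 rad = 17.010°
Rodrigues: sinθ=0.29254, 1−cosθ=0.04375; R = I + sinθ·[k]× + (1−cosθ)·[k]×²:
    [+0.97663 -0.19992 +0.07896]
    [+0.17985 +0.96120 +0.20918]
    [-0.11772 -0.19009 +0.97468]
t = (-0.5334, 0.1568, 1.3894) m
M0: Pc = R·M0+t = (-0.64929, +0.23376, +1.38227); u = 553.0·(-0.64929)/1.38227 + 332.7 = 72.9412, v = 794.2·(+0.23376)/1.38227 + 222.9 = 357.2113
M1: Pc = R·M1+t = (-0.45689, +0.26919, +1.35908); u = 553.0·(-0.45689)/1.35908 + 332.7 = 146.7931, v = 794.2·(+0.26919)/1.35908 + 222.9 = 380.2069
M2: Pc = R·M2+t = (-0.41751, +0.07984, +1.39653); u = 553.0·(-0.41751)/1.39653 + 332.7 = 167.3734, v = 794.2·(+0.07984)/1.39653 + 222.9 = 268.3030
M3: Pc = R·M3+t = (-0.60991, +0.04441, +1.41972); u = 553.0·(-0.60991)/1.41972 + 332.7 = 95.1334, v = 794.2·(+0.04441)/1.41972 + 222.9 = 247.7417

c0=(72.94, 357.21) c1=(146.79, 380.21) c2=(167.37, 268.30) c3=(95.13, 247.74)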